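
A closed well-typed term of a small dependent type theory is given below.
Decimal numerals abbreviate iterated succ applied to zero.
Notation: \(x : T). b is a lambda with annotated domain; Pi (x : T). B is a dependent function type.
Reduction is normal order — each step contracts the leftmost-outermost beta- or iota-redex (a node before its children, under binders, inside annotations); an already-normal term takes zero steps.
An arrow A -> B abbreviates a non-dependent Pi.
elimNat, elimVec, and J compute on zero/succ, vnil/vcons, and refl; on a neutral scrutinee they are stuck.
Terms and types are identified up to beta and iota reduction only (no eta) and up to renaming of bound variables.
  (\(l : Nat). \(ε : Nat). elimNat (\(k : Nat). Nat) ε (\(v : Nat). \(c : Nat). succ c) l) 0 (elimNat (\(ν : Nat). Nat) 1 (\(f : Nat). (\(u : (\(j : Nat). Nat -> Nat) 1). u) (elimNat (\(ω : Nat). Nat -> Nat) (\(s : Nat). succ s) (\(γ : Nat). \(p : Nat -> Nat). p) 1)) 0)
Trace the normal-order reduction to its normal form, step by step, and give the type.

reduction (normal order):
  (\(l : Nat). \(ε : Nat). elimNat (\(k : Nat). Nat) ε (\(v : Nat). \(c : Nat). succ c) l) 0 (elimNat (\(ν : Nat). Nat) 1 (\(f : Nat). (\(u : (\(j : Nat). Nat -> Nat) 1). u) (elimNat (\(ω : Nat). Nat -> Nat) (\(s : Nat). succ s) (\(γ : Nat). \(p : Nat -> Nat). p) 1)) 0)
  ~> (\(l : Nat). elimNat (\(ε : Nat). Nat) l (\(k : Nat). \(v : Nat). succ v) 0) (elimNat (\(c : Nat). Nat) 1 (\(ν : Nat). (\(f : (\(u : Nat). Nat -> Nat) 1). f) (elimNat (\(j : Nat). Nat -> Nat) (\(ω : Nat). succ ω) (\(s : Nat). \(γ : Nat -> Nat). γ) 1)) 0)
  ~> elimNat (\(l : Nat). Nat) (elimNat (\(ε : Nat). Nat) 1 (\(k : Nat). (\(v : (\(c : Nat). Nat -> Nat) 1). v) (elimNat (\(ν : Nat). Nat -> Nat) (\(f : Nat). succ f) (\(u : Nat). \(j : Nat -> Nat). j) 1)) 0) (\(ω : Nat). \(s : Nat). succ s) 0
  ~> elimNat (\(l : Nat). Nat) 1 (\(ε : Nat). (\(k : (\(v : Nat). Nat -> Nat) 1). k) (elimNat (\(c : Nat). Nat -> Nat) (\(ν : Nat). succ ν) (\(f : Nat). \(u : Nat -> Nat). u) 1)) 0
  ~> 1
the term's type:
  Nat


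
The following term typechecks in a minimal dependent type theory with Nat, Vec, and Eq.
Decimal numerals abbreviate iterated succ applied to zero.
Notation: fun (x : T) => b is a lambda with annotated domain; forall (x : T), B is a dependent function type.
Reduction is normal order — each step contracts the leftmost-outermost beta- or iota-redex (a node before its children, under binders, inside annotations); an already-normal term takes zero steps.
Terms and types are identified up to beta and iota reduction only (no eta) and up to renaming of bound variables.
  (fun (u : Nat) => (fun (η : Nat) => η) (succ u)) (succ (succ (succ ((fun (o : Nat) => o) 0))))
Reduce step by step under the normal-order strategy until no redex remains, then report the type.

reduction (normal order):
  (fun (u : Nat) => (fun (η : Nat) => η) (succ u)) (succ (succ (succ ((fun (o : Nat) => o) 0))))
  ~> (fun (u : Nat) => u) (succ (succ (succ (succ ((fun (η : Nat) => η) 0)))))
  ~> succ (succ (succ (succ ((fun (u : Nat) => u) 0))))
  ~> 4
the term's type:
  Nat


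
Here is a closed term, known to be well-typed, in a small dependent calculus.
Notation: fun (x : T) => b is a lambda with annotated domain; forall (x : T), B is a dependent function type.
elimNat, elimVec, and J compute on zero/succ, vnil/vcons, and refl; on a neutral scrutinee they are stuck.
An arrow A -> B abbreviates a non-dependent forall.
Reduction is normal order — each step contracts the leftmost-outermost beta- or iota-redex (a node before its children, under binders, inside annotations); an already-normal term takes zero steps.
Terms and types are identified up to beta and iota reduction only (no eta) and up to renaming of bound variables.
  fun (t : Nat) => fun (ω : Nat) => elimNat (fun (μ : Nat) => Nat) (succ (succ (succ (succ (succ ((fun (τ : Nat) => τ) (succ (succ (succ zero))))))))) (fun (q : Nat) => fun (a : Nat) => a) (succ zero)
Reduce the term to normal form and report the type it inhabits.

normal form:
  fun (t : Nat) => fun (ω : Nat) => succ (succ (succ (succ (succ (succ (succ (succ zero)))))))
type:
  Nat -> Nat -> Nat
observation: 5 normal-order steps separate the term from its normal form.


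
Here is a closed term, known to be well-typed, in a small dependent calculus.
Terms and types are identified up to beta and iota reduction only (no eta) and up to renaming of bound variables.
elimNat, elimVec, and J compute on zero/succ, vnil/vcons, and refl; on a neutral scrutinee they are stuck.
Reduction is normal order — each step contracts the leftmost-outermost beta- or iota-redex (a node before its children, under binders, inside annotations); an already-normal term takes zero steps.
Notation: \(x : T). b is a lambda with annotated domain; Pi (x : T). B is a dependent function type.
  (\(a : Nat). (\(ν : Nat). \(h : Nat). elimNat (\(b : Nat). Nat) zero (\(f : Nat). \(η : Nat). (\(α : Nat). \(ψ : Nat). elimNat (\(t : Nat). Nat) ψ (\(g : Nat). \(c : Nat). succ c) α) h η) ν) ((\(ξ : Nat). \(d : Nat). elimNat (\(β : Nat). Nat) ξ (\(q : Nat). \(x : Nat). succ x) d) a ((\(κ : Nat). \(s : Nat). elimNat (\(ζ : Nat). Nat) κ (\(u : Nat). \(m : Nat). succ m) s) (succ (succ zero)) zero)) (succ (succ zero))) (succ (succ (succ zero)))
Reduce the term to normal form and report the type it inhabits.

resulting normal form:
  succ (succ (succ (succ (succ (succ (succ (succ (succ (succ zero)))))))))
type:
  Nat


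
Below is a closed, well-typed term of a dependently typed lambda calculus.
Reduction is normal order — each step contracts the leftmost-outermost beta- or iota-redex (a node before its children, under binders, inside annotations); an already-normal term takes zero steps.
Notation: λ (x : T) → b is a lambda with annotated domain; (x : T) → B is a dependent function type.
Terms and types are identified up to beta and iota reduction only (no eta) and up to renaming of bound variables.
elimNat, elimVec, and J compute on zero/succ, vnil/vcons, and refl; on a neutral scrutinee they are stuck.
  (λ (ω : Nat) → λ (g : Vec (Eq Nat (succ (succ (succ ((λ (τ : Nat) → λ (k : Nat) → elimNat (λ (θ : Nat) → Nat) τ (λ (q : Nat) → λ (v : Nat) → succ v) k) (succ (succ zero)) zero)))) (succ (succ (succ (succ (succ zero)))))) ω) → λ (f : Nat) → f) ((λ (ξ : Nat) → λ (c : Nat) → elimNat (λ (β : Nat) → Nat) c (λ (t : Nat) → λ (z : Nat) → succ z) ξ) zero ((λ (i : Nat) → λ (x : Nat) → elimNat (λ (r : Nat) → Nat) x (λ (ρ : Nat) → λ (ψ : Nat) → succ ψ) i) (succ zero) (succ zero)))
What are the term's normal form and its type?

reduced normal form:
  λ (ω : Vec (Eq Nat (succ (succ (succ (succ (succ zero))))) (succ (succ (succ (succ (succ zero)))))) (succ (succ zero))) → λ (g : Nat) → g
the term's type:
  (ω : Vec (Eq Nat (succ (succ (succ (succ (succ zero))))) (succ (succ (succ (succ (succ zero)))))) (succ (succ zero))) → (g : Nat) → Nat
observation: reduction starts at a beta-redex, and 13 normal-order steps reach the normal form.


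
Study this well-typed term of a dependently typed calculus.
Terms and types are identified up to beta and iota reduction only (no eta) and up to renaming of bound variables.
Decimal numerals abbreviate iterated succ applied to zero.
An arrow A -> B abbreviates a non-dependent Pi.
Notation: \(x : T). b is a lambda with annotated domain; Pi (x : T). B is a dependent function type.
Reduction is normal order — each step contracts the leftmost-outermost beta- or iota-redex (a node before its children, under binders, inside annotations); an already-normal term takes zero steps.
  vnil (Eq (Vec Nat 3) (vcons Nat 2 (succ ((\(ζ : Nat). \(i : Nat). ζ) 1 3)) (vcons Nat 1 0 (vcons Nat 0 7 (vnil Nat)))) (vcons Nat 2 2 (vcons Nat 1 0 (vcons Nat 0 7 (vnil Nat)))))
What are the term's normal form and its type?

resulting normal form:
  vnil (Eq (Vec Nat 3) (vcons Nat 2 2 (vcons Nat 1 0 (vcons Nat 0 7 (vnil Nat)))) (vcons Nat 2 2 (vcons Nat 1 0 (vcons Nat 0 7 (vnil Nat)))))
the term's type:
  Vec (Eq (Vec Nat 3) (vcons Nat 2 2 (vcons Nat 1 0 (vcons Nat 0 7 (vnil Nat)))) (vcons Nat 2 2 (vcons Nat 1 0 (vcons Nat 0 7 (vnil Nat))))) 0
observation: the leftmost-outermost redex is a beta-redex, and normalization takes 2 steps.


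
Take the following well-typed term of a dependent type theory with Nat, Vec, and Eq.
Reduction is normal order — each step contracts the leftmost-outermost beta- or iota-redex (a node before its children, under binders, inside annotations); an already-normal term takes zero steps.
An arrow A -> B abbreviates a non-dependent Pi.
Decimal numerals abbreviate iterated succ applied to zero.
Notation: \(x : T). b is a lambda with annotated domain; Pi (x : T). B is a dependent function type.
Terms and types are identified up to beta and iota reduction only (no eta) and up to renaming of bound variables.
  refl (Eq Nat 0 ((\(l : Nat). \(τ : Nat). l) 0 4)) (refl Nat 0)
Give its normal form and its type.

reduced normal form:
  refl (Eq Nat 0 0) (refl Nat 0)
the term's type:
  Eq (Eq Nat 0 0) (refl Nat 0) (refl Nat 0)
observation: contracting a beta-redex first, the term normalizes in 2 steps.


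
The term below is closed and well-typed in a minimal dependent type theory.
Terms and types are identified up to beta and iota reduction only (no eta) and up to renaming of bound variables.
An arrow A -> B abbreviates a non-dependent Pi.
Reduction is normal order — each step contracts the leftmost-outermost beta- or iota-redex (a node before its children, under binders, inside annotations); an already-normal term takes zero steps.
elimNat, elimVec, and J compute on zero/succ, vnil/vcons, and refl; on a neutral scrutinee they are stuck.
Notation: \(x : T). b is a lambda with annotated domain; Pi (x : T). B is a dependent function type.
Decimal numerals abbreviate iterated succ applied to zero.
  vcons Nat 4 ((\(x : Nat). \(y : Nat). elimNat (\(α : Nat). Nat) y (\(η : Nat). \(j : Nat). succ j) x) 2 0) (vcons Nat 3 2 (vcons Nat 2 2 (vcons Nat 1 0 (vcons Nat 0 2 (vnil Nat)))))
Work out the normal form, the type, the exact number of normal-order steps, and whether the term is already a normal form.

resulting normal form:
  vcons Nat 4 2 (vcons Nat 3 2 (vcons Nat 2 2 (vcons Nat 1 0 (vcons Nat 0 2 (vnil Nat)))))
the term's type:
  Vec Nat 5
reduction steps (normal order): 9
term was already normal: no
first redex: a beta-redex


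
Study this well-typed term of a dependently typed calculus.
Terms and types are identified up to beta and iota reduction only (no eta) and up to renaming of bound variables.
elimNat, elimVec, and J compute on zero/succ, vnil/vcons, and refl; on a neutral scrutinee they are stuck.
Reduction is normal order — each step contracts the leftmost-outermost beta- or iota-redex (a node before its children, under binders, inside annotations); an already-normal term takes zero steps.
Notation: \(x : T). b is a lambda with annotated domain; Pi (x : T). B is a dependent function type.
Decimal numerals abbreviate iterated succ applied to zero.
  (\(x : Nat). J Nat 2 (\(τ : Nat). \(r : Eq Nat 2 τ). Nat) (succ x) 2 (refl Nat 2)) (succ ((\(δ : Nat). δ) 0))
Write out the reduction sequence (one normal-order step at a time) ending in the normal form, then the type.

normal-order reduction:
  (\(x : Nat). J Nat 2 (\(τ : Nat). \(r : Eq Nat 2 τ). Nat) (succ x) 2 (refl Nat 2)) (succ ((\(δ : Nat). δ) 0))
  ~> J Nat 2 (\(x : Nat). \(τ : Eq Nat 2 x). Nat) (succ (succ ((\(r : Nat). r) 0))) 2 (refl Nat 2)
  ~> succ (succ ((\(x : Nat). x) 0))
  ~> 2
inferred type:
  Nat


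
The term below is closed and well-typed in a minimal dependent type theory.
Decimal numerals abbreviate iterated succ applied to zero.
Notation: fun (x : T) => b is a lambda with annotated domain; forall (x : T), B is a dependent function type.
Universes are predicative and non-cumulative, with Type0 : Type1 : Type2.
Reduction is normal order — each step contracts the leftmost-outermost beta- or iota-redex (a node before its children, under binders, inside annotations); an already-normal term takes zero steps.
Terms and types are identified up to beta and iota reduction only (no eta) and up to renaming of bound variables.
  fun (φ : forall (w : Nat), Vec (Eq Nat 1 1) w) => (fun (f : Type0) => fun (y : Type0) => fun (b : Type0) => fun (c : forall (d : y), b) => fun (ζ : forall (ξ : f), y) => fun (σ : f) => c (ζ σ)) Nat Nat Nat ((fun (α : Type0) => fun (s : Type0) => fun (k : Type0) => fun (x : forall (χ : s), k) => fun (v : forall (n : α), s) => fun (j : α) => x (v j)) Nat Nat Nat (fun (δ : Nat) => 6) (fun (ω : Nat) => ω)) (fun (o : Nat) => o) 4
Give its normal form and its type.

normal form:
  fun (φ : forall (w : Nat), Vec (Eq Nat 1 1) w) => 6
inferred type:
  forall (φ : forall (w : Nat), Vec (Eq Nat 1 1) w), Nat


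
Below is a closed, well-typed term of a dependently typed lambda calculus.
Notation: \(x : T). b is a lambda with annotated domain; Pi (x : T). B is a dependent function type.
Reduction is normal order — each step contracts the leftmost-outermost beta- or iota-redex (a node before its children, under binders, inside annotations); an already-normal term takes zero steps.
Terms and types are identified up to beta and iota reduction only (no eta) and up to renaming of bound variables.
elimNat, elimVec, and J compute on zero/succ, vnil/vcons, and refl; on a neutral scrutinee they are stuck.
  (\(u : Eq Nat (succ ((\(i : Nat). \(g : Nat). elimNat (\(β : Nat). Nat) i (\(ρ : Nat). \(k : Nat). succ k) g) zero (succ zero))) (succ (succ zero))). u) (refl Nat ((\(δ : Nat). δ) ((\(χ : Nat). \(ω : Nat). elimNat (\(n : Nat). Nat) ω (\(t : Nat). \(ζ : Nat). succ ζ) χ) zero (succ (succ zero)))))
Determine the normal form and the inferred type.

resulting normal form:
  refl Nat (succ (succ zero))
type:
  Eq Nat (succ (succ zero)) (succ (succ zero))


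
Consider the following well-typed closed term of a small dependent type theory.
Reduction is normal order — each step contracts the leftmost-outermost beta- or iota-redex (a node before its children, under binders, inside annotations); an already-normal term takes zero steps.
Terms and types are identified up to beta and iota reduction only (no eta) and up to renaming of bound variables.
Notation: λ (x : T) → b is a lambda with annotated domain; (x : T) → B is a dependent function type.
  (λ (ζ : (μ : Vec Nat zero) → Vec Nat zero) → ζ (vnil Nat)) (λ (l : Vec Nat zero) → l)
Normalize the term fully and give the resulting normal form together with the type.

reduced normal form:
  vnil Nat
inferred type:
  Vec Nat zero
observation: the term reaches its normal form after 2 normal-order steps.


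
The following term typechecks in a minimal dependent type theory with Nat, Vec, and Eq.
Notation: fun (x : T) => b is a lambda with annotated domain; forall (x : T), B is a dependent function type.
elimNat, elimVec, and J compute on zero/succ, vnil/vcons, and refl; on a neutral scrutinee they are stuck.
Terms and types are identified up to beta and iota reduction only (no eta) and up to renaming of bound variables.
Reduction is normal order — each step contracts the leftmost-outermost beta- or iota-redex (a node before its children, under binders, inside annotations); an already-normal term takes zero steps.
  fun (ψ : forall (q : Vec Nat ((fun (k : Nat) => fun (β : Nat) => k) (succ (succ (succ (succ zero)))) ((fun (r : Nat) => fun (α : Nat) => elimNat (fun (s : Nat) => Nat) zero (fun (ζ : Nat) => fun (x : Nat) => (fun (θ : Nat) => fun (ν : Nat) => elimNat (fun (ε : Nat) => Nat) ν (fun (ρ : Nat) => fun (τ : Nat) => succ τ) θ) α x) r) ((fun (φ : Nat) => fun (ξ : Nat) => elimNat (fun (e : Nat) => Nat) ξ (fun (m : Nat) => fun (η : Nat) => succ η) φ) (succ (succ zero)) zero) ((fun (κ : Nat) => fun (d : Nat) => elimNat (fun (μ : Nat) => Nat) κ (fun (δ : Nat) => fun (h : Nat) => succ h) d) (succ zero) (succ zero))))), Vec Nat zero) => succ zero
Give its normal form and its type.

resulting normal form:
  fun (ψ : forall (q : Vec Nat (succ (succ (succ (succ zero))))), Vec Nat zero) => succ zero
type:
  forall (ψ : forall (q : Vec Nat (succ (succ (succ (succ zero))))), Vec Nat zero), Nat


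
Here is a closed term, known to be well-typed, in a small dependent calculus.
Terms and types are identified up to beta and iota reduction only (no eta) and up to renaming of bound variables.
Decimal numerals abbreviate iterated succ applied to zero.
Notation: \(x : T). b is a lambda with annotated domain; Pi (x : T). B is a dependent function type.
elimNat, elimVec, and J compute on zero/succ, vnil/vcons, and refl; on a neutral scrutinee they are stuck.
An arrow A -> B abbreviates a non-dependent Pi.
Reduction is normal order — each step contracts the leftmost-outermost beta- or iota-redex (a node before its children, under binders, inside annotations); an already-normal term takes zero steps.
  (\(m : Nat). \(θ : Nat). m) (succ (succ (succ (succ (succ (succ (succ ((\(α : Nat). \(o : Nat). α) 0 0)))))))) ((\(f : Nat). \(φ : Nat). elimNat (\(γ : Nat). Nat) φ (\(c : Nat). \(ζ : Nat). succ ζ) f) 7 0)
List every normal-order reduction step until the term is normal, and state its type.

normal-order reduction sequence:
  (\(m : Nat). \(θ : Nat). m) (succ (succ (succ (succ (succ (succ (succ ((\(α : Nat). \(o : Nat). α) 0 0)))))))) ((\(f : Nat). \(φ : Nat). elimNat (\(γ : Nat). Nat) φ (\(c : Nat). \(ζ : Nat). succ ζ) f) 7 0)
  ~> (\(m : Nat). succ (succ (succ (succ (succ (succ (succ ((\(θ : Nat). \(α : Nat). θ) 0 0)))))))) ((\(o : Nat). \(f : Nat). elimNat (\(φ : Nat). Nat) f (\(γ : Nat). \(c : Nat). succ c) o) 7 0)
  ~> succ (succ (succ (succ (succ (succ (succ ((\(m : Nat). \(θ : Nat). m) 0 0)))))))
  ~> succ (succ (succ (succ (succ (succ (succ ((\(m : Nat). 0) 0)))))))
  ~> 7
the term's type:
  Nat


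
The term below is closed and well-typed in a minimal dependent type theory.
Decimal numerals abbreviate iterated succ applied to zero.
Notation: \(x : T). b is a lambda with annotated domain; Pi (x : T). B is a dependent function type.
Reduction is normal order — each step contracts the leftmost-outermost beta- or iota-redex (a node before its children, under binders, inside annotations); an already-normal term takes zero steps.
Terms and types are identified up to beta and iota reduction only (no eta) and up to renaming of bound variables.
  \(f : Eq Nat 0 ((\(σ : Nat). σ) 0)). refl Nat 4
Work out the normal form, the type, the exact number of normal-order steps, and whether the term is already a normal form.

resulting normal form:
  \(f : Eq Nat 0 0). refl Nat 4
type:
  Pi (f : Eq Nat 0 0). Eq Nat 4 4
steps to reach normal form (normal order): 1
started in normal form: no
first redex: a beta-redex


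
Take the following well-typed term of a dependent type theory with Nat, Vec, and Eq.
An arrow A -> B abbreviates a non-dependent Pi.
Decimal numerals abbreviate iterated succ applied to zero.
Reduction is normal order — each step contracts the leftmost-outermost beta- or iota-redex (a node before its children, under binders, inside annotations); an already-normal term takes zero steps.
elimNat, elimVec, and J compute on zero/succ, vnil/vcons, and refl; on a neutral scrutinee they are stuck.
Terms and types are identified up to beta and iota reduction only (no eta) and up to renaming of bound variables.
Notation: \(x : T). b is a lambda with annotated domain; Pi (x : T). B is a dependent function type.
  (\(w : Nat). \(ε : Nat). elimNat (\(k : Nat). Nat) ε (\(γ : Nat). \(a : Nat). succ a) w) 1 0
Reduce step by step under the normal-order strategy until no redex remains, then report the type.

normal-order reduction sequence:
  (\(w : Nat). \(ε : Nat). elimNat (\(k : Nat). Nat) ε (\(γ : Nat). \(a : Nat). succ a) w) 1 0
  ~> (\(w : Nat). elimNat (\(ε : Nat). Nat) w (\(k : Nat). \(γ : Nat). succ γ) 1) 0
  ~> elimNat (\(w : Nat). Nat) 0 (\(ε : Nat). \(k : Nat). succ k) 1
  ~> (\(w : Nat). \(ε : Nat). succ ε) 0 (elimNat (\(k : Nat). Nat) 0 (\(γ : Nat). \(a : Nat). succ a) 0)
  ~> (\(w : Nat). succ w) (elimNat (\(ε : Nat). Nat) 0 (\(k : Nat). \(γ : Nat). succ γ) 0)
  ~> succ (elimNat (\(w : Nat). Nat) 0 (\(ε : Nat). \(k : Nat). succ k) 0)
  ~> 1
type:
  Nat


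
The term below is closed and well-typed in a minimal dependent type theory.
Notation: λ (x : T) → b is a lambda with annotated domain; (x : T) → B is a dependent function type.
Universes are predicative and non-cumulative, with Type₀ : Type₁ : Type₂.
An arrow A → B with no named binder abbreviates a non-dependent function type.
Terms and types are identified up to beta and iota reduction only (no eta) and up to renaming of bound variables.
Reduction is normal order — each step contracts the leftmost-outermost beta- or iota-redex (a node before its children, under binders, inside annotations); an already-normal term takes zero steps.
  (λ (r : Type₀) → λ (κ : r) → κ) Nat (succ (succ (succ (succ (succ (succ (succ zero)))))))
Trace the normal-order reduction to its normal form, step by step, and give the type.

normal-order reduction sequence:
  (λ (r : Type₀) → λ (κ : r) → κ) Nat (succ (succ (succ (succ (succ (succ (succ zero)))))))
  ~> (λ (r : Nat) → r) (succ (succ (succ (succ (succ (succ (succ zero)))))))
  ~> succ (succ (succ (succ (succ (succ (succ zero))))))
type:
  Nat


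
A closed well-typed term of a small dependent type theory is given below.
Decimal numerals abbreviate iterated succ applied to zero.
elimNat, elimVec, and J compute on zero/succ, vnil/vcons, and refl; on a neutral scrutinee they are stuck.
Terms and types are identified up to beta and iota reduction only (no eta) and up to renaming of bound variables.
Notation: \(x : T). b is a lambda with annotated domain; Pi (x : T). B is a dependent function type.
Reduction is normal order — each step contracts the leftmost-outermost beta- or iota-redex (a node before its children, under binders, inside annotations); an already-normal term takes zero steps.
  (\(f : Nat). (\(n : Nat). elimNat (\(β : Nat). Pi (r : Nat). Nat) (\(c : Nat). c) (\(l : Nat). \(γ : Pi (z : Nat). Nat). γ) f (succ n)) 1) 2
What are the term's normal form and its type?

reduced normal form:
  2
type:
  Nat
observation: reduction starts at a beta-redex, and 10 normal-order steps reach the normal form.


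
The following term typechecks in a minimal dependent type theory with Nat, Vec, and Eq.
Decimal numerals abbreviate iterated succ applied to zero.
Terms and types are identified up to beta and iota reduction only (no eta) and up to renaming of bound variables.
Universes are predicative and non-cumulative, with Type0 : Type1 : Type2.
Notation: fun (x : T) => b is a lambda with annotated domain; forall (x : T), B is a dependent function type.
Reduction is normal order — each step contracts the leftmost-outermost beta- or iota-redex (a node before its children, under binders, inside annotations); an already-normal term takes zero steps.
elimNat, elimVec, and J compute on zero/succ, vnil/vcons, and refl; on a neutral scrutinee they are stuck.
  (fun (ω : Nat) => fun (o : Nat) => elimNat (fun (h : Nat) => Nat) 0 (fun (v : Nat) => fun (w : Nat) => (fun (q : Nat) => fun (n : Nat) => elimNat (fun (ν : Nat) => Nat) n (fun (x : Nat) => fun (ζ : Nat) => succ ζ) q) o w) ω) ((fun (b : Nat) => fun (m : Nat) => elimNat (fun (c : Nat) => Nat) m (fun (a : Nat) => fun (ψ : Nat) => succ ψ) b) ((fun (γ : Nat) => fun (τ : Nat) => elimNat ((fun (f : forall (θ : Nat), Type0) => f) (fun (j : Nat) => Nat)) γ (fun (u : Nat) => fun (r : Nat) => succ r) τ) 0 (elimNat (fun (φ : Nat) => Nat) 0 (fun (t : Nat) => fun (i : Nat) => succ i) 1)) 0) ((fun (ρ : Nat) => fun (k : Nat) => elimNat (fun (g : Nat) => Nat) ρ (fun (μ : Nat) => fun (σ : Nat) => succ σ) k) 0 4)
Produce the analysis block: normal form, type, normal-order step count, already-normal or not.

resulting normal form:
  4
inferred type:
  Nat
normal-order step count: 53
started in normal form: no
first redex: a beta-redex


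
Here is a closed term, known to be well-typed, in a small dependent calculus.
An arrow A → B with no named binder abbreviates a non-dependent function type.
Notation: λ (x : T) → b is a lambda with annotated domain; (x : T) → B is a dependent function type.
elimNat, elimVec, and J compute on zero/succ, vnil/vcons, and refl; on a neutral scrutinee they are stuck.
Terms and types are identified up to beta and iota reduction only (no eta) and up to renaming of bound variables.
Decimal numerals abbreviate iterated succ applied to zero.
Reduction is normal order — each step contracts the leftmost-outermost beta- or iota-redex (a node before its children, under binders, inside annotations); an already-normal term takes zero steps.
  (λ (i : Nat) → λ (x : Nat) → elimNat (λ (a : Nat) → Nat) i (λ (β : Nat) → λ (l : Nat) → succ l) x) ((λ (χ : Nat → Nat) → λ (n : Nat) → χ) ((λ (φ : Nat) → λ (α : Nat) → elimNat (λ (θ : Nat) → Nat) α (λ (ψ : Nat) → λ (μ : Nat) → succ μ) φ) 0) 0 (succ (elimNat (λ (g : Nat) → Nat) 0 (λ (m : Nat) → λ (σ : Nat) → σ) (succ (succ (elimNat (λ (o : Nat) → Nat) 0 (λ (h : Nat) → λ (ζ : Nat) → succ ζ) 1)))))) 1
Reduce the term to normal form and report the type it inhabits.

normal form:
  2
type:
  Nat


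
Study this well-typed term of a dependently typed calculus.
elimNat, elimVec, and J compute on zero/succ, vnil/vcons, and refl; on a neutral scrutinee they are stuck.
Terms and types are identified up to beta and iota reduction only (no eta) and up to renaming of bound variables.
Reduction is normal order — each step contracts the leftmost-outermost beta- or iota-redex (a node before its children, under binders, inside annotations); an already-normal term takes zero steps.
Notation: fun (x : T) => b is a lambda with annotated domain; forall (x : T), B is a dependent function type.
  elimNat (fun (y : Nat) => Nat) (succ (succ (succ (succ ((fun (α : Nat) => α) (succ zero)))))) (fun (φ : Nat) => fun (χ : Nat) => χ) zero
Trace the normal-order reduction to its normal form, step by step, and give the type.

normal-order reduction:
  elimNat (fun (y : Nat) => Nat) (succ (succ (succ (succ ((fun (α : Nat) => α) (succ zero)))))) (fun (φ : Nat) => fun (χ : Nat) => χ) zero
  ~> succ (succ (succ (succ ((fun (y : Nat) => y) (succ zero)))))
  ~> succ (succ (succ (succ (succ zero))))
the term's type:
  Nat


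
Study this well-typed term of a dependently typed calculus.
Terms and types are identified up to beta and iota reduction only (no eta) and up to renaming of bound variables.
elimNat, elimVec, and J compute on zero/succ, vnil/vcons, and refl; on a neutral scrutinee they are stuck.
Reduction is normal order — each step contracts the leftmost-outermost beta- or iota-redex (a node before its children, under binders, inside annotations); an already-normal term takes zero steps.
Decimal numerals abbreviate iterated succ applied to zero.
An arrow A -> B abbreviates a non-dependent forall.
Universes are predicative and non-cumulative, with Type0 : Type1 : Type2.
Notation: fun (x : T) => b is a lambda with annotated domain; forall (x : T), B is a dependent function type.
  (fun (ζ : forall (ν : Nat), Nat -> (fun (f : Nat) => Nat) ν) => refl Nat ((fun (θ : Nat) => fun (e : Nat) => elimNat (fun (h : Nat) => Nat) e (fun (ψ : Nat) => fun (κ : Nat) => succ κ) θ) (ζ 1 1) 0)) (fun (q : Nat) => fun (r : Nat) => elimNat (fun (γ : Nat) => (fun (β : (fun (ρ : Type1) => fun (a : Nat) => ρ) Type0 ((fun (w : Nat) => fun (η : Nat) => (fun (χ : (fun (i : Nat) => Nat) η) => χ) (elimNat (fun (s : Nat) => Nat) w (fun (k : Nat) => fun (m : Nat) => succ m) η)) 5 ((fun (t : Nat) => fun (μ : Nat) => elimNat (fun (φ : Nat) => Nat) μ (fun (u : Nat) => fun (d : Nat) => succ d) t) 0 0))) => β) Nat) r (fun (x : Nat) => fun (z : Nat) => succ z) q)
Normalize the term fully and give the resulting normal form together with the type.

resulting normal form:
  refl Nat 2
type:
  Eq Nat 2 2
observation: reduction starts at a beta-redex, and 16 normal-order steps reach the normal form.


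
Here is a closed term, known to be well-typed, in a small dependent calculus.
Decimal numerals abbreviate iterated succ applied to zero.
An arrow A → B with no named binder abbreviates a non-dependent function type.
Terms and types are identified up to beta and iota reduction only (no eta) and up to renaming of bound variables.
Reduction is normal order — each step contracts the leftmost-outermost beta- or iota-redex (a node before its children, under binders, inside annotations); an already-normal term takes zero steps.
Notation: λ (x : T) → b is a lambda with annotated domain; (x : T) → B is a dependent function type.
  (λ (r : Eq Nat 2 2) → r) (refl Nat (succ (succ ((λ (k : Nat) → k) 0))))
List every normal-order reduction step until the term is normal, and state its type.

normal-order reduction sequence:
  (λ (r : Eq Nat 2 2) → r) (refl Nat (succ (succ ((λ (k : Nat) → k) 0))))
  ~> refl Nat (succ (succ ((λ (r : Nat) → r) 0)))
  ~> refl Nat 2
type:
  Eq Nat 2 2


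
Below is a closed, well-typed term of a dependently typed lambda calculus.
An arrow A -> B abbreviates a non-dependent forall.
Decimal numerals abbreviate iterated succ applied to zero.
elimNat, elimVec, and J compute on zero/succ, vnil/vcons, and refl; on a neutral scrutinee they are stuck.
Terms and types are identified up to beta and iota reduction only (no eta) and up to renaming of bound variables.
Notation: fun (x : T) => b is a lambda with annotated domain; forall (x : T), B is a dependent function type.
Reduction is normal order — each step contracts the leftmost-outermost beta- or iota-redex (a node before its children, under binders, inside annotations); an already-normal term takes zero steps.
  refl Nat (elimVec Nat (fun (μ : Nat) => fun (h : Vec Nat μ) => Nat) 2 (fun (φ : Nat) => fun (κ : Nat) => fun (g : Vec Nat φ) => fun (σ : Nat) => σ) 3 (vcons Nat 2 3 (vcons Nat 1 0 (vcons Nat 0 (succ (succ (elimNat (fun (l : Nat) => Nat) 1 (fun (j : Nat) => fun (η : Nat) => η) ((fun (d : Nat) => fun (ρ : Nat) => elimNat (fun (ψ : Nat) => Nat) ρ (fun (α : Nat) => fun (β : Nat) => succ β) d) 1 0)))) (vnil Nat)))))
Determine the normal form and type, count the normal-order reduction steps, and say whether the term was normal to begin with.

normal form:
  refl Nat 2
the term's type:
  Eq Nat 2 2
normal-order step count: 16
term was already normal: no
first contracted redex: an elimVec iota-redex


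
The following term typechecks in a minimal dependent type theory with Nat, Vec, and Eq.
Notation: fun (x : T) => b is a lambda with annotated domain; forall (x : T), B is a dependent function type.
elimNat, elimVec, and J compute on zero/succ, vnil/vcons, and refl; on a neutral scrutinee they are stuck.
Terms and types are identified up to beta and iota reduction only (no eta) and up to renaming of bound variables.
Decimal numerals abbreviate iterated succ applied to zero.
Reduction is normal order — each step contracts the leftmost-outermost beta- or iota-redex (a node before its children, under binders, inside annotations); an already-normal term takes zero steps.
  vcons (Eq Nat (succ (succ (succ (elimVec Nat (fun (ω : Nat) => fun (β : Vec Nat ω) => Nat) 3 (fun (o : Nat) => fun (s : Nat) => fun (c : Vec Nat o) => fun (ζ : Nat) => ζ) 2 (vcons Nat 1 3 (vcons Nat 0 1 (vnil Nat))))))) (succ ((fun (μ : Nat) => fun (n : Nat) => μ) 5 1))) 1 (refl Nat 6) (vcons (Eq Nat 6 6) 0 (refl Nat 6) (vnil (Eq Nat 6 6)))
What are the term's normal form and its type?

resulting normal form:
  vcons (Eq Nat 6 6) 1 (refl Nat 6) (vcons (Eq Nat 6 6) 0 (refl Nat 6) (vnil (Eq Nat 6 6)))
type:
  Vec (Eq Nat 6 6) 2


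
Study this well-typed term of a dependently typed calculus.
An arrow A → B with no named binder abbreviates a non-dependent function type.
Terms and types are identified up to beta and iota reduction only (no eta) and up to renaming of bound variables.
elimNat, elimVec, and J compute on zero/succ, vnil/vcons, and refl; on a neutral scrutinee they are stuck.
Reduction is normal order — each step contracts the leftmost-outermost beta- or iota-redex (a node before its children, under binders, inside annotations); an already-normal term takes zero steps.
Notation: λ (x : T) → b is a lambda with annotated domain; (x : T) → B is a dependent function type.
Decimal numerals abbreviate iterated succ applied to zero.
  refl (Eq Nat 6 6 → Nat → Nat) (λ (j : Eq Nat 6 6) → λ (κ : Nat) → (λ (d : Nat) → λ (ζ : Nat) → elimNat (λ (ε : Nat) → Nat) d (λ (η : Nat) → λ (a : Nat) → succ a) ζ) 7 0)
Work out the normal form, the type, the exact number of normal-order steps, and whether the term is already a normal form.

reduced normal form:
  refl (Eq Nat 6 6 → Nat → Nat) (λ (j : Eq Nat 6 6) → λ (κ : Nat) → 7)
inferred type:
  Eq (Eq Nat 6 6 → Nat → Nat) (λ (j : Eq Nat 6 6) → λ (κ : Nat) → 7) (λ (d : Eq Nat 6 6) → λ (ζ : Nat) → 7)
reduction steps (normal order): 3
term was already normal: no
first contracted redex: a beta-redex


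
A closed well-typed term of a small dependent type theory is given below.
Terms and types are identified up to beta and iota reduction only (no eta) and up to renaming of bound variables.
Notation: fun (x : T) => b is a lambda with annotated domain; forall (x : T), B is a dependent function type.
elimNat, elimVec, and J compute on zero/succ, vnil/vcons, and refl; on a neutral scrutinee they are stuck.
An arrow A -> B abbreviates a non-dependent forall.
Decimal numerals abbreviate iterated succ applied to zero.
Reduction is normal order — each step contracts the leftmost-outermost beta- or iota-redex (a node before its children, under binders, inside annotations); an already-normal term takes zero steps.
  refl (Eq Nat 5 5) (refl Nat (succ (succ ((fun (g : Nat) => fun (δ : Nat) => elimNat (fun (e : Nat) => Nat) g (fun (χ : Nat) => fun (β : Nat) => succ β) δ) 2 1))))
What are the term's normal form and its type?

normal form:
  refl (Eq Nat 5 5) (refl Nat 5)
type:
  Eq (Eq Nat 5 5) (refl Nat 5) (refl Nat 5)


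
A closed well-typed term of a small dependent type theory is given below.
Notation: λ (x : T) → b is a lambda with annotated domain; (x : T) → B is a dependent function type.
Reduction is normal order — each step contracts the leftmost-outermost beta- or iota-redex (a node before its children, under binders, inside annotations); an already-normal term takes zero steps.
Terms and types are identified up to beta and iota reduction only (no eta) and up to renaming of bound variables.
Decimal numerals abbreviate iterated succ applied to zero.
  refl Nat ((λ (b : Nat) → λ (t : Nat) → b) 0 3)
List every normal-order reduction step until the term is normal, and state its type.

reduction (normal order):
  refl Nat ((λ (b : Nat) → λ (t : Nat) → b) 0 3)
  ~> refl Nat ((λ (b : Nat) → 0) 3)
  ~> refl Nat 0
the term's type:
  Eq Nat 0 0


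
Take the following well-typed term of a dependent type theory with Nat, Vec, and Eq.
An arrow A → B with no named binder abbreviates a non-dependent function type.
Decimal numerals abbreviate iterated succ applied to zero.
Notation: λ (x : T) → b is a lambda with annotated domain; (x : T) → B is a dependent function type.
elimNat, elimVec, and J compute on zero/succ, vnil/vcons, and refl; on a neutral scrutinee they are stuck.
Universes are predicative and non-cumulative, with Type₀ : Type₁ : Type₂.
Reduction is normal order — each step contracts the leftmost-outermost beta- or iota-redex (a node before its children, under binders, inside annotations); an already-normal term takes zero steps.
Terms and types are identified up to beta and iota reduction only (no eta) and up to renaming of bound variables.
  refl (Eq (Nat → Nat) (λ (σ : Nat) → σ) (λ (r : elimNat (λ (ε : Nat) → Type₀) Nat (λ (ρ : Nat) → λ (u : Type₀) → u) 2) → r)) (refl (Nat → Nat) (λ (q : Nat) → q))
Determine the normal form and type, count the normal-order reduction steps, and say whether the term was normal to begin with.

resulting normal form:
  refl (Eq (Nat → Nat) (λ (σ : Nat) → σ) (λ (r : Nat) → r)) (refl (Nat → Nat) (λ (ε : Nat) → ε))
type:
  Eq (Eq (Nat → Nat) (λ (σ : Nat) → σ) (λ (r : Nat) → r)) (refl (Nat → Nat) (λ (ε : Nat) → ε)) (refl (Nat → Nat) (λ (ρ : Nat) → ρ))
normal-order step count: 7
started in normal form: no
first redex: an elimNat iota-redex


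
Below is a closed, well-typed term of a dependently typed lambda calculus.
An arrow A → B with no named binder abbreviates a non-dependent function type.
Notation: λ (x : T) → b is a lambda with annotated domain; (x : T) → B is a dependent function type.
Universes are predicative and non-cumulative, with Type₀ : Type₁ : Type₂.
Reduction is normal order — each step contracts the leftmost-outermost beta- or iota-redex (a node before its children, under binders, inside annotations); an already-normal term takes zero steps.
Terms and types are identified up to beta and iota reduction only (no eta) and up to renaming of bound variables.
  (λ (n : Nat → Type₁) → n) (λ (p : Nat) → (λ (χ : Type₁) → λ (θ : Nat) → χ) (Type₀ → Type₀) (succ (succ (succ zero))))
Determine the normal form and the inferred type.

resulting normal form:
  λ (n : Nat) → Type₀ → Type₀
inferred type:
  Nat → Type₁
observation: 3 normal-order steps normalize the term, beginning with a beta-redex.


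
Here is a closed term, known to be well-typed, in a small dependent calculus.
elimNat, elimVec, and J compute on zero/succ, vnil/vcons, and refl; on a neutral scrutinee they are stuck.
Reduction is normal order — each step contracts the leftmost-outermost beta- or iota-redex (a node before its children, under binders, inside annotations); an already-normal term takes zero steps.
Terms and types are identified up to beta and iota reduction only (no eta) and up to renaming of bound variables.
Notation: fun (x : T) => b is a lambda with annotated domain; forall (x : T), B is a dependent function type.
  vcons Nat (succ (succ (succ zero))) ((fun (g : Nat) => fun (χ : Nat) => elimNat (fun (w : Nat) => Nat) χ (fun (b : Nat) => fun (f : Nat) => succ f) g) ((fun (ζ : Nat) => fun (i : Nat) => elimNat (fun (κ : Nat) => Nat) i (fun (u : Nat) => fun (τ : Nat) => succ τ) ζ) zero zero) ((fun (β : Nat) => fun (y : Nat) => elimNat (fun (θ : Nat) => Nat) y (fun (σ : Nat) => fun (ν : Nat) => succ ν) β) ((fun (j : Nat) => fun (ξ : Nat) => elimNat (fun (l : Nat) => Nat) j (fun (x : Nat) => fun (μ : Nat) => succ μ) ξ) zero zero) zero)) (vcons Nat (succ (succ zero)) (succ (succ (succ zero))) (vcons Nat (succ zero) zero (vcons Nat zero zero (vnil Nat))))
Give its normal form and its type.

normal form:
  vcons Nat (succ (succ (succ zero))) zero (vcons Nat (succ (succ zero)) (succ (succ (succ zero))) (vcons Nat (succ zero) zero (vcons Nat zero zero (vnil Nat))))
type:
  Vec Nat (succ (succ (succ (succ zero))))
observation: the leftmost-outermost redex is a beta-redex, and normalization takes 12 steps.


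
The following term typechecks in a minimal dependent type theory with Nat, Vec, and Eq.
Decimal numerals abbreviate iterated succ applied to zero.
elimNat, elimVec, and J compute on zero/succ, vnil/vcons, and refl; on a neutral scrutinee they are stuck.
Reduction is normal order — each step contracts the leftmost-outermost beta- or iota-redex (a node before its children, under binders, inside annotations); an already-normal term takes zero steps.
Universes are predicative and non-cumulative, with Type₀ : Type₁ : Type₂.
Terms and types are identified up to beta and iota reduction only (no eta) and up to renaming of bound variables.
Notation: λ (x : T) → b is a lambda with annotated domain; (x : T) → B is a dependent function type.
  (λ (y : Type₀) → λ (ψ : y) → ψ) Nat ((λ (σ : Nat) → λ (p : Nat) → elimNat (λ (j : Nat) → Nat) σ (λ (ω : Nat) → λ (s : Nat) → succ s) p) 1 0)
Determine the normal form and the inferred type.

normal form:
  1
the term's type:
  Nat
observation: the leftmost-outermost redex is a beta-redex, and normalization takes 5 steps.
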